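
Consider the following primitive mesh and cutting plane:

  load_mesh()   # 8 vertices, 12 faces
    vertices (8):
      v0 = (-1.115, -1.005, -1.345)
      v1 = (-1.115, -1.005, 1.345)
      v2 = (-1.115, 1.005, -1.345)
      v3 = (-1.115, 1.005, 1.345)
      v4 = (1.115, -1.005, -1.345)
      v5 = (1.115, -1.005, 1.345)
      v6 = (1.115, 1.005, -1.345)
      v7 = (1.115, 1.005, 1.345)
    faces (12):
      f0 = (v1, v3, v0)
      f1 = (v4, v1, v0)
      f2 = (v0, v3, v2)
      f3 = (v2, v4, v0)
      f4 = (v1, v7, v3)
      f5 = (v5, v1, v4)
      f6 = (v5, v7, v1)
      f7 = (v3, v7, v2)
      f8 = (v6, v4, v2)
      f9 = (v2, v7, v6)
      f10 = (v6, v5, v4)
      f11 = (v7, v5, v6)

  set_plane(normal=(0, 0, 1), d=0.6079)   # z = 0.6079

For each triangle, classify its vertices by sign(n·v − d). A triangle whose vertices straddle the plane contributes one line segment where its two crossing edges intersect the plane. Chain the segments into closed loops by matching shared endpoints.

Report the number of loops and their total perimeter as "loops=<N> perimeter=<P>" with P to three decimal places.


loops=1 perimeter=8.480

Straddling triangles (8 of 12):
  (v1,v3,v0) [++-] → (-1.115, 0.45423, 0.6079)–(-1.115, -1.005, 0.6079)  len=1.4592
  (v4,v1,v0) [-+-] → (-0.503947, -1.005, 0.6079)–(-1.115, -1.005, 0.6079)  len=0.6111
  (v0,v3,v2) [-+-] → (-1.115, 0.45423, 0.6079)–(-1.115, 1.005, 0.6079)  len=0.5508
  (v5,v1,v4) [++-] → (-0.503947, -1.005, 0.6079)–(1.115, -1.005, 0.6079)  len=1.6189
  (v3,v7,v2) [++-] → (0.503947, 1.005, 0.6079)–(-1.115, 1.005, 0.6079)  len=1.6189
  (v2,v7,v6) [-+-] → (0.503947, 1.005, 0.6079)–(1.115, 1.005, 0.6079)  len=0.6111
  (v6,v5,v4) [-+-] → (1.115, -0.45423, 0.6079)–(1.115, -1.005, 0.6079)  len=0.5508
  (v7,v5,v6) [++-] → (1.115, -0.45423, 0.6079)–(1.115, 1.005, 0.6079)  len=1.4592

Chained into 1 loop(s):
  loop 1: 8 segments, perimeter = 8.4800
Total perimeter = 8.480


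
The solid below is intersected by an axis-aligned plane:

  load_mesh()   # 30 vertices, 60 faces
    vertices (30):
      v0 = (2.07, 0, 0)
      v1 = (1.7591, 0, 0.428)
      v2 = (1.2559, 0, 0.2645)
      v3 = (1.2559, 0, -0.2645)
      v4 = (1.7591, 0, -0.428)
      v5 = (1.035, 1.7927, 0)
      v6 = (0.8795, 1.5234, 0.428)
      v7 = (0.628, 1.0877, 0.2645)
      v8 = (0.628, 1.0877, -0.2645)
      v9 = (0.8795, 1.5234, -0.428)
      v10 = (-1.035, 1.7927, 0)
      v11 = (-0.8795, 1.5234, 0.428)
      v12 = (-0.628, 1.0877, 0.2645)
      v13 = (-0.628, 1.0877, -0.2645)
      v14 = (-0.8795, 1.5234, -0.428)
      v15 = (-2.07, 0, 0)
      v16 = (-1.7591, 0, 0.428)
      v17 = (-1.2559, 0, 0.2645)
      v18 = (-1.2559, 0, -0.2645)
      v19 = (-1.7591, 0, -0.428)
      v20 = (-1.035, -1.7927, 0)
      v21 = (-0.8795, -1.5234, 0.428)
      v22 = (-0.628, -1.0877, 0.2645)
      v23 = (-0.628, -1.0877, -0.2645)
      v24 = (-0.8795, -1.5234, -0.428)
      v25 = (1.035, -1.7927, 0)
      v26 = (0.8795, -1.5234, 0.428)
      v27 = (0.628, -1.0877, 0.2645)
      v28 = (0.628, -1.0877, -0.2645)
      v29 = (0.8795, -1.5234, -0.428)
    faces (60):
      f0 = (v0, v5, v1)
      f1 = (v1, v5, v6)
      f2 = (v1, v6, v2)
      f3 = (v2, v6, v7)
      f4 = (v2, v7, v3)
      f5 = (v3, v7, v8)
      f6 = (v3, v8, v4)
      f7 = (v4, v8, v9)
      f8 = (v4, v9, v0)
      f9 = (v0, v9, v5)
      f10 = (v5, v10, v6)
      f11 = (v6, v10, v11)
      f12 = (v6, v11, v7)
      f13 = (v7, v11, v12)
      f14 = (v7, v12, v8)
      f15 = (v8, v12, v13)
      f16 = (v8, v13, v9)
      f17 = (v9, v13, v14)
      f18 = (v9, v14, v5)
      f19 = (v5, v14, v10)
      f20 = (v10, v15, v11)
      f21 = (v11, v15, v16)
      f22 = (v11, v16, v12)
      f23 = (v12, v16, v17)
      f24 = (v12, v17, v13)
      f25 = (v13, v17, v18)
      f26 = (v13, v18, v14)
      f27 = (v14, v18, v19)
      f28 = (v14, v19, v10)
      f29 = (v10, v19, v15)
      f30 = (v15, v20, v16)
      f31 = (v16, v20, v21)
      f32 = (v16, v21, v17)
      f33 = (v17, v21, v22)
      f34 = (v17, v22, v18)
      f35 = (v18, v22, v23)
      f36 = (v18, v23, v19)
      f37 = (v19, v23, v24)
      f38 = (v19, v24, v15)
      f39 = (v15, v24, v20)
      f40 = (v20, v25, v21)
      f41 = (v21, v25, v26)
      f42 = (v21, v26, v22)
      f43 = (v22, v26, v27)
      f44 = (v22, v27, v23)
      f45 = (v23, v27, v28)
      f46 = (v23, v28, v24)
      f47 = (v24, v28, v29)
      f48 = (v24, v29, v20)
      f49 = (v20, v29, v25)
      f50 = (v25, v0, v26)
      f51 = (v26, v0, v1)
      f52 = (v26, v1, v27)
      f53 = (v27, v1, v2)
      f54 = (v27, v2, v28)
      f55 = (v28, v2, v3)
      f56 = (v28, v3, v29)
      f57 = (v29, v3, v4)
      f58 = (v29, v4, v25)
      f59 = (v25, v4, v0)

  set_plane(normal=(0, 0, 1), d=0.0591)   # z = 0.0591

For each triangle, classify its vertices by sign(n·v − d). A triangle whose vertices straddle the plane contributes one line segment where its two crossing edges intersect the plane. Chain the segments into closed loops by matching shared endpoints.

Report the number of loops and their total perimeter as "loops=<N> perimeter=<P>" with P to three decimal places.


loops=2 perimeter=19.698

Straddling triangles (24 of 60):
  (v0,v5,v1) [--+] → (1.13499, 1.54516, 0.0591)–(2.02707, 0, 0.0591)  len=1.7842
  (v1,v5,v6) [+-+] → (1.13499, 1.54516, 0.0591)–(1.01353, 1.75551, 0.0591)  len=0.2429
  (v2,v7,v3) [++-] → (0.871801, 0.665368, 0.0591)–(1.2559, 0, 0.0591)  len=0.7683
  (v3,v7,v8) [-+-] → (0.871801, 0.665368, 0.0591)–(0.628, 1.0877, 0.0591)  len=0.4877
  (v5,v10,v6) [--+] → (-0.770638, 1.75551, 0.0591)–(1.01353, 1.75551, 0.0591)  len=1.7842
  (v6,v10,v11) [+-+] → (-0.770638, 1.75551, 0.0591)–(-1.01353, 1.75551, 0.0591)  len=0.2429
  (v7,v12,v8) [++-] → (-0.140321, 1.0877, 0.0591)–(0.628, 1.0877, 0.0591)  len=0.7683
  (v8,v12,v13) [-+-] → (-0.140321, 1.0877, 0.0591)–(-0.628, 1.0877, 0.0591)  len=0.4877
  (v10,v15,v11) [--+] → (-1.90561, 0.210357, 0.0591)–(-1.01353, 1.75551, 0.0591)  len=1.7842
  (v11,v15,v16) [+-+] → (-1.90561, 0.210357, 0.0591)–(-2.02707, 0, 0.0591)  len=0.2429
  (v12,v17,v13) [++-] → (-1.0121, 0.422332, 0.0591)–(-0.628, 1.0877, 0.0591)  len=0.7683
  (v13,v17,v18) [-+-] → (-1.0121, 0.422332, 0.0591)–(-1.2559, 0, 0.0591)  len=0.4877
  (v15,v20,v16) [--+] → (-1.13499, -1.54516, 0.0591)–(-2.02707, 0, 0.0591)  len=1.7842
  (v16,v20,v21) [+-+] → (-1.13499, -1.54516, 0.0591)–(-1.01353, -1.75551, 0.0591)  len=0.2429
  (v17,v22,v18) [++-] → (-0.871801, -0.665368, 0.0591)–(-1.2559, 0, 0.0591)  len=0.7683
  (v18,v22,v23) [-+-] → (-0.871801, -0.665368, 0.0591)–(-0.628, -1.0877, 0.0591)  len=0.4877
  (v20,v25,v21) [--+] → (0.770638, -1.75551, 0.0591)–(-1.01353, -1.75551, 0.0591)  len=1.7842
  (v21,v25,v26) [+-+] → (0.770638, -1.75551, 0.0591)–(1.01353, -1.75551, 0.0591)  len=0.2429
  (v22,v27,v23) [++-] → (0.140321, -1.0877, 0.0591)–(-0.628, -1.0877, 0.0591)  len=0.7683
  (v23,v27,v28) [-+-] → (0.140321, -1.0877, 0.0591)–(0.628, -1.0877, 0.0591)  len=0.4877
  (v25,v0,v26) [--+] → (1.90561, -0.210357, 0.0591)–(1.01353, -1.75551, 0.0591)  len=1.7842
  (v26,v0,v1) [+-+] → (1.90561, -0.210357, 0.0591)–(2.02707, 0, 0.0591)  len=0.2429
  (v27,v2,v28) [++-] → (1.0121, -0.422332, 0.0591)–(0.628, -1.0877, 0.0591)  len=0.7683
  (v28,v2,v3) [-+-] → (1.0121, -0.422332, 0.0591)–(1.2559, 0, 0.0591)  len=0.4877

Chained into 2 loop(s):
  loop 1: 12 segments, perimeter = 12.1625
  loop 2: 12 segments, perimeter = 7.5357
Total perimeter = 19.698


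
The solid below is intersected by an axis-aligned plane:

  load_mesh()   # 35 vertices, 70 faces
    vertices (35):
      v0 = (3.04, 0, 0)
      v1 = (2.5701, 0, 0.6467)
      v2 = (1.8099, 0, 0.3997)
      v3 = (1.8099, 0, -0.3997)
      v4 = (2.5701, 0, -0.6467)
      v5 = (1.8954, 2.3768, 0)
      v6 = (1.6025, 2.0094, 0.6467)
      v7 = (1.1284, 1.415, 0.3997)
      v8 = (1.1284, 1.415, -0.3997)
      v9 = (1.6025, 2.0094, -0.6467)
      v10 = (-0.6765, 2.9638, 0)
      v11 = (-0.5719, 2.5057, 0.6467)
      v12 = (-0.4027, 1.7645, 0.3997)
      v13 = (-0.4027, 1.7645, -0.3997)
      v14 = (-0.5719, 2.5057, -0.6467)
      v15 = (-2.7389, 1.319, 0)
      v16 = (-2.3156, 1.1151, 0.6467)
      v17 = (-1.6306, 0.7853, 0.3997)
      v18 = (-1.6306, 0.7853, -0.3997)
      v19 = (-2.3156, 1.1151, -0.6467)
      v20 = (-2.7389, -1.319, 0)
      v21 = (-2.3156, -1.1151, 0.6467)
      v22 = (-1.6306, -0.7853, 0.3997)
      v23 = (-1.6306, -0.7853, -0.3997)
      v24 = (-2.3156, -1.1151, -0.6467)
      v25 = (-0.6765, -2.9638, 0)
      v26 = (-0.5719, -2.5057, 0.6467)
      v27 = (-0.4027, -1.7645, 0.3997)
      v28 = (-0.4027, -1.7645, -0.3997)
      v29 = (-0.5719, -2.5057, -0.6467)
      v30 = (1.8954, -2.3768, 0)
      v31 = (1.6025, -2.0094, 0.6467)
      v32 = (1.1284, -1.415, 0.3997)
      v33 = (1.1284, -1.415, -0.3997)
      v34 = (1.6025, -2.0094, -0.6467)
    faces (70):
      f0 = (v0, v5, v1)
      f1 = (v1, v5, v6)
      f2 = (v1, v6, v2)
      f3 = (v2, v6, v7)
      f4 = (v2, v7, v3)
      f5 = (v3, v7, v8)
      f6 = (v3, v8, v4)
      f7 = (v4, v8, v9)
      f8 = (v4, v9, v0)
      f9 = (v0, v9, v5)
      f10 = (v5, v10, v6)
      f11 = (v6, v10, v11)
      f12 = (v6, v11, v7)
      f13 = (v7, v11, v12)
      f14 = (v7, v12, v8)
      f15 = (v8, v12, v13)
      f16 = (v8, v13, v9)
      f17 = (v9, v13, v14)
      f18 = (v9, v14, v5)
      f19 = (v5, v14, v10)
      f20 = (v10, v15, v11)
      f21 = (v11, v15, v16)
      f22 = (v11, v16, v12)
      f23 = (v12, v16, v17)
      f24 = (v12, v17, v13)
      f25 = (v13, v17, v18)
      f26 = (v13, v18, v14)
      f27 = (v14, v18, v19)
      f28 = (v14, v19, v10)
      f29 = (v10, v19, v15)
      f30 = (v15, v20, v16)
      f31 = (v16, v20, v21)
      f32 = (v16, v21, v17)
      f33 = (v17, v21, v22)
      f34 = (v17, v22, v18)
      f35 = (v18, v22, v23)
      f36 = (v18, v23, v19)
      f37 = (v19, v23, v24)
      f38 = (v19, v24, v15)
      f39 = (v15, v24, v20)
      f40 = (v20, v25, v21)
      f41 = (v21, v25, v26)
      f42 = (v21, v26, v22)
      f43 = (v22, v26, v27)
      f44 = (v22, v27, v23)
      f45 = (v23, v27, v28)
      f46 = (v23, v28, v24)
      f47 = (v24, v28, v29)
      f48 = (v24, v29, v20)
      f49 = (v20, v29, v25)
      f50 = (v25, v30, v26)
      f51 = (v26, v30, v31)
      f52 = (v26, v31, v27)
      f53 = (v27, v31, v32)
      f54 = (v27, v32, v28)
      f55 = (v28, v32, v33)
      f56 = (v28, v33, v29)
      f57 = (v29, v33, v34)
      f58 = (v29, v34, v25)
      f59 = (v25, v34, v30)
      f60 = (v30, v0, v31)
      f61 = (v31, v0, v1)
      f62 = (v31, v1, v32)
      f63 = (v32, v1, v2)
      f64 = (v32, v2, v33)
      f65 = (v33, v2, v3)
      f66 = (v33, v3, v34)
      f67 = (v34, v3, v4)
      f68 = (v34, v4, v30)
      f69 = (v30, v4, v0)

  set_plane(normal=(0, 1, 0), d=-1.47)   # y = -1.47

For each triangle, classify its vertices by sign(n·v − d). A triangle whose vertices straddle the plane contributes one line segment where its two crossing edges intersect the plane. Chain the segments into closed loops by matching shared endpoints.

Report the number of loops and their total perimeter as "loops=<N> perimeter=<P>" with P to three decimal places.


loops=2 perimeter=9.347

Straddling triangles (22 of 70):
  (v20,v25,v21) [+-+] → (-2.54956, -1.47, 0)–(-2.00094, -1.47, 0.522551)  len=0.7577
  (v21,v25,v26) [+--] → (-2.00094, -1.47, 0.522551)–(-1.87058, -1.47, 0.6467)  len=0.1800
  (v21,v26,v22) [+-+] → (-1.87058, -1.47, 0.6467)–(-1.20925, -1.47, 0.498003)  len=0.6778
  (v22,v26,v27) [+--] → (-1.20925, -1.47, 0.498003)–(-0.771998, -1.47, 0.3997)  len=0.4482
  (v22,v27,v23) [+-+] → (-0.771998, -1.47, 0.3997)–(-0.771998, -1.47, 0.159276)  len=0.2404
  (v23,v27,v28) [+--] → (-0.771998, -1.47, 0.159276)–(-0.771998, -1.47, -0.3997)  len=0.5590
  (v23,v28,v24) [+-+] → (-0.771998, -1.47, -0.3997)–(-1.27019, -1.47, -0.511713)  len=0.5106
  (v24,v28,v29) [+--] → (-1.27019, -1.47, -0.511713)–(-1.87058, -1.47, -0.6467)  len=0.6154
  (v24,v29,v20) [+-+] → (-1.87058, -1.47, -0.6467)–(-2.46316, -1.47, -0.0822884)  len=0.8184
  (v20,v29,v25) [+--] → (-2.46316, -1.47, -0.0822884)–(-2.54956, -1.47, 0)  len=0.1193
  (v27,v31,v32) [--+] → (1.17227, -1.47, 0.422555)–(0.887454, -1.47, 0.3997)  len=0.2857
  (v27,v32,v28) [-+-] → (0.887454, -1.47, 0.3997)–(0.887454, -1.47, 0.2739)  len=0.1258
  (v28,v32,v33) [-++] → (0.887454, -1.47, 0.2739)–(0.887454, -1.47, -0.3997)  len=0.6736
  (v28,v33,v29) [-+-] → (0.887454, -1.47, -0.3997)–(1.04266, -1.47, -0.412155)  len=0.1557
  (v29,v33,v34) [-+-] → (1.04266, -1.47, -0.412155)–(1.17227, -1.47, -0.422555)  len=0.1300
  (v30,v0,v31) [-+-] → (2.33209, -1.47, 0)–(1.98838, -1.47, 0.473101)  len=0.5848
  (v31,v0,v1) [-++] → (1.98838, -1.47, 0.473101)–(1.86224, -1.47, 0.6467)  len=0.2146
  (v31,v1,v32) [-++] → (1.86224, -1.47, 0.6467)–(1.17227, -1.47, 0.422555)  len=0.7255
  (v33,v3,v34) [++-] → (1.65817, -1.47, -0.580396)–(1.17227, -1.47, -0.422555)  len=0.5109
  (v34,v3,v4) [-++] → (1.65817, -1.47, -0.580396)–(1.86224, -1.47, -0.6467)  len=0.2146
  (v34,v4,v30) [-+-] → (1.86224, -1.47, -0.6467)–(2.15281, -1.47, -0.24673)  len=0.4944
  (v30,v4,v0) [-++] → (2.15281, -1.47, -0.24673)–(2.33209, -1.47, 0)  len=0.3050

Chained into 2 loop(s):
  loop 1: 10 segments, perimeter = 4.9268
  loop 2: 12 segments, perimeter = 4.4205
Total perimeter = 9.347


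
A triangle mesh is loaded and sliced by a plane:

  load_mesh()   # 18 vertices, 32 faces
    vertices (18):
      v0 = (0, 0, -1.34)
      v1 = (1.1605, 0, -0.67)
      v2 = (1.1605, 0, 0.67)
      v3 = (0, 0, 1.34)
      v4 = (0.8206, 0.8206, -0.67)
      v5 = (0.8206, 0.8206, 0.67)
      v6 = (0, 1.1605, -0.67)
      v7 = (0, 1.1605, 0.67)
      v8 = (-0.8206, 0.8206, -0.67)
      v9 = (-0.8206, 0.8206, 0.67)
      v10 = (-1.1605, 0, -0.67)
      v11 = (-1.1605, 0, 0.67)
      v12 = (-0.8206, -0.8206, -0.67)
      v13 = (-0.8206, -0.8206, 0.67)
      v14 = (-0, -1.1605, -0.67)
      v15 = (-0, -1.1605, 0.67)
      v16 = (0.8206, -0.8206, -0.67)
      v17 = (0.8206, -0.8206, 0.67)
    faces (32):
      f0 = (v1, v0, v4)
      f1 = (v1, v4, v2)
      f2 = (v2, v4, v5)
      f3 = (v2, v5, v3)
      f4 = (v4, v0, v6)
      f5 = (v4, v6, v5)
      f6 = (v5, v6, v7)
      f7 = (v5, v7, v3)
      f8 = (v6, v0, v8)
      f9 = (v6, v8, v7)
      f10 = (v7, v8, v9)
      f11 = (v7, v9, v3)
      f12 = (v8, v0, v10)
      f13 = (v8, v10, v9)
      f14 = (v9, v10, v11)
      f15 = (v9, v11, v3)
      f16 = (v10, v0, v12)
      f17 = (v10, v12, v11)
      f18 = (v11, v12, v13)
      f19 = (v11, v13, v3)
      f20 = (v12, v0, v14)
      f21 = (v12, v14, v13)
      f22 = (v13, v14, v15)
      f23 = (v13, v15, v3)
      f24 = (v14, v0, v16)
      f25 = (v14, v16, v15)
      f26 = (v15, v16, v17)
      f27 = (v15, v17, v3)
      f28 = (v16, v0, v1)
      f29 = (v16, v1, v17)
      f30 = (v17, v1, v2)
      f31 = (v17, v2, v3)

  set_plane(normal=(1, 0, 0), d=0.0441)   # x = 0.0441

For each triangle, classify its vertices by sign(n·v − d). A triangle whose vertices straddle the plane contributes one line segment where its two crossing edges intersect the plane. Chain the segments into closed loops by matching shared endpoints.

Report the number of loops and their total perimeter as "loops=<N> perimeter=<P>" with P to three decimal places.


Straddling triangles (12 of 32):
  (v1,v0,v4) [+-+] → (0.0441, 0, -1.31454)–(0.0441, 0.0441, -1.30399)  len=0.0453
  (v2,v5,v3) [++-] → (0.0441, 0.0441, 1.30399)–(0.0441, 0, 1.31454)  len=0.0453
  (v4,v0,v6) [+--] → (0.0441, 0.0441, -1.30399)–(0.0441, 1.14223, -0.67)  len=1.2680
  (v4,v6,v5) [+-+] → (0.0441, 1.14223, -0.67)–(0.0441, 1.14223, -0.597987)  len=0.0720
  (v5,v6,v7) [+--] → (0.0441, 1.14223, -0.597987)–(0.0441, 1.14223, 0.67)  len=1.2680
  (v5,v7,v3) [+--] → (0.0441, 1.14223, 0.67)–(0.0441, 0.0441, 1.30399)  len=1.2680
  (v14,v0,v16) [--+] → (0.0441, -0.0441, -1.30399)–(0.0441, -1.14223, -0.67)  len=1.2680
  (v14,v16,v15) [-+-] → (0.0441, -1.14223, -0.67)–(0.0441, -1.14223, 0.597987)  len=1.2680
  (v15,v16,v17) [-++] → (0.0441, -1.14223, 0.597987)–(0.0441, -1.14223, 0.67)  len=0.0720
  (v15,v17,v3) [-+-] → (0.0441, -1.14223, 0.67)–(0.0441, -0.0441, 1.30399)  len=1.2680
  (v16,v0,v1) [+-+] → (0.0441, -0.0441, -1.30399)–(0.0441, 0, -1.31454)  len=0.0453
  (v17,v2,v3) [++-] → (0.0441, 0, 1.31454)–(0.0441, -0.0441, 1.30399)  len=0.0453

Chained into 1 loop(s):
  loop 1: 12 segments, perimeter = 7.9334
Total perimeter = 7.933

loops=1 perimeter=7.933


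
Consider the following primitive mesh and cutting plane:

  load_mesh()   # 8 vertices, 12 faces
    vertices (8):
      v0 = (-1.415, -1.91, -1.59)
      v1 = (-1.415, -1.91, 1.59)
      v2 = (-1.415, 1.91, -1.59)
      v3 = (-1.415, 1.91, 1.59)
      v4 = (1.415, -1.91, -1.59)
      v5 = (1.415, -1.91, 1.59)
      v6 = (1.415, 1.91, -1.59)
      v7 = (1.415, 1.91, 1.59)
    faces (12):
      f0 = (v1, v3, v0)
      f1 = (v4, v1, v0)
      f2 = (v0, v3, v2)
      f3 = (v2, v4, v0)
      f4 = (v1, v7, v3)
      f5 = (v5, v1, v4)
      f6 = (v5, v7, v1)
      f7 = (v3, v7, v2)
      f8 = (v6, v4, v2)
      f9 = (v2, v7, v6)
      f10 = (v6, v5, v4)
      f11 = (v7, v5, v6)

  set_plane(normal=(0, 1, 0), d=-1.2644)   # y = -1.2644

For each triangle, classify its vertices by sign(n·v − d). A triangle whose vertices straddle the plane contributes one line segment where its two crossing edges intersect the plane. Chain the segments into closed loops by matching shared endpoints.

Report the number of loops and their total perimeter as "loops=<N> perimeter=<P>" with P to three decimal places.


Straddling triangles (8 of 12):
  (v1,v3,v0) [-+-] → (-1.415, -1.2644, 1.59)–(-1.415, -1.2644, -1.05256)  len=2.6426
  (v0,v3,v2) [-++] → (-1.415, -1.2644, -1.05256)–(-1.415, -1.2644, -1.59)  len=0.5374
  (v2,v4,v0) [+--] → (0.936715, -1.2644, -1.59)–(-1.415, -1.2644, -1.59)  len=2.3517
  (v1,v7,v3) [-++] → (-0.936715, -1.2644, 1.59)–(-1.415, -1.2644, 1.59)  len=0.4783
  (v5,v7,v1) [-+-] → (1.415, -1.2644, 1.59)–(-0.936715, -1.2644, 1.59)  len=2.3517
  (v6,v4,v2) [+-+] → (1.415, -1.2644, -1.59)–(0.936715, -1.2644, -1.59)  len=0.4783
  (v6,v5,v4) [+--] → (1.415, -1.2644, 1.05256)–(1.415, -1.2644, -1.59)  len=2.6426
  (v7,v5,v6) [+-+] → (1.415, -1.2644, 1.59)–(1.415, -1.2644, 1.05256)  len=0.5374

Chained into 1 loop(s):
  loop 1: 8 segments, perimeter = 12.0200
Total perimeter = 12.020

loops=1 perimeter=12.020


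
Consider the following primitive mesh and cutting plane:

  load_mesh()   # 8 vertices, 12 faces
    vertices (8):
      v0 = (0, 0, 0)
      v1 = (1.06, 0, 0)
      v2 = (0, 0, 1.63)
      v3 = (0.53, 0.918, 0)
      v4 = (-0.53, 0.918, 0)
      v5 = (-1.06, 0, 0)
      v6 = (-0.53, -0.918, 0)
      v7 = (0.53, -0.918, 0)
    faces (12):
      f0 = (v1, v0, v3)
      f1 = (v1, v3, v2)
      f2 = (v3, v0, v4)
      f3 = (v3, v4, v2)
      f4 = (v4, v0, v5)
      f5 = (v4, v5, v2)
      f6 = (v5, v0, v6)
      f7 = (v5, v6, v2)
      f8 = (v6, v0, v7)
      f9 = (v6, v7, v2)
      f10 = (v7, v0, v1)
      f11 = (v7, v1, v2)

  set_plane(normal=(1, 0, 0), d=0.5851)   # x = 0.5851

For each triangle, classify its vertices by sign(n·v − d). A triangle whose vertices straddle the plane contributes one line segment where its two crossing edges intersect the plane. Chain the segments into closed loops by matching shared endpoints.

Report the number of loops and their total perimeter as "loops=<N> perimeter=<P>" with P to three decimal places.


Straddling triangles (4 of 12):
  (v1,v0,v3) [+--] → (0.5851, 0, 0)–(0.5851, 0.822563, 0)  len=0.8226
  (v1,v3,v2) [+--] → (0.5851, 0.822563, 0)–(0.5851, 0, 0.730271)  len=1.1000
  (v7,v0,v1) [--+] → (0.5851, 0, 0)–(0.5851, -0.822563, 0)  len=0.8226
  (v7,v1,v2) [-+-] → (0.5851, -0.822563, 0)–(0.5851, 0, 0.730271)  len=1.1000

Chained into 1 loop(s):
  loop 1: 4 segments, perimeter = 3.8450
Total perimeter = 3.845

loops=1 perimeter=3.845


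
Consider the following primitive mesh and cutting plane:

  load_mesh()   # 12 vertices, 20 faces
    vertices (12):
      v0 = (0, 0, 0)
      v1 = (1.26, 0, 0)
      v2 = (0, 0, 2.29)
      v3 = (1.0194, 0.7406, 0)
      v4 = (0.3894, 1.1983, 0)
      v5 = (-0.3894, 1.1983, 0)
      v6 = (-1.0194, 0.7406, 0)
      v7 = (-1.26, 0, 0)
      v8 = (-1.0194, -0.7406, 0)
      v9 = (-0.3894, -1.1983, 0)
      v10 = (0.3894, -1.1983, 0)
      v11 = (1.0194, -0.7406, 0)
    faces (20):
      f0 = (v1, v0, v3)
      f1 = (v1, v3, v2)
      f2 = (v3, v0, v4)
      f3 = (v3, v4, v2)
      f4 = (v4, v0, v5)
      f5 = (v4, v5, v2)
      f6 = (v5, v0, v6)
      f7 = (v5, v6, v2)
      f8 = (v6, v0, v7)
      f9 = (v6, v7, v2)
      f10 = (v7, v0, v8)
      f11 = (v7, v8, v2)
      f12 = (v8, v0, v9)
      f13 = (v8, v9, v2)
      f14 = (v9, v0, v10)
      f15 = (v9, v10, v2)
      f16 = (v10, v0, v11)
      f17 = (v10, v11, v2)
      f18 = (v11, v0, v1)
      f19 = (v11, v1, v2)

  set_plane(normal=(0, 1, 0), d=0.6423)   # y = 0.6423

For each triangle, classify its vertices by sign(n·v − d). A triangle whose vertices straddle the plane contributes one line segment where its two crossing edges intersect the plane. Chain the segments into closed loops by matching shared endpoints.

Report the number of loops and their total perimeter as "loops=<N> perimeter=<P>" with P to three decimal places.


Straddling triangles (10 of 20):
  (v1,v0,v3) [--+] → (0.884095, 0.6423, 0)–(1.05133, 0.6423, 0)  len=0.1672
  (v1,v3,v2) [-+-] → (1.05133, 0.6423, 0)–(0.884095, 0.6423, 0.303952)  len=0.3469
  (v3,v0,v4) [+-+] → (0.884095, 0.6423, 0)–(0.208722, 0.6423, 0)  len=0.6754
  (v3,v4,v2) [++-] → (0.208722, 0.6423, 1.06254)–(0.884095, 0.6423, 0.303952)  len=1.0157
  (v4,v0,v5) [+-+] → (0.208722, 0.6423, 0)–(-0.208722, 0.6423, 0)  len=0.4174
  (v4,v5,v2) [++-] → (-0.208722, 0.6423, 1.06254)–(0.208722, 0.6423, 1.06254)  len=0.4174
  (v5,v0,v6) [+-+] → (-0.208722, 0.6423, 0)–(-0.884095, 0.6423, 0)  len=0.6754
  (v5,v6,v2) [++-] → (-0.884095, 0.6423, 0.303952)–(-0.208722, 0.6423, 1.06254)  len=1.0157
  (v6,v0,v7) [+--] → (-0.884095, 0.6423, 0)–(-1.05133, 0.6423, 0)  len=0.1672
  (v6,v7,v2) [+--] → (-1.05133, 0.6423, 0)–(-0.884095, 0.6423, 0.303952)  len=0.3469

Chained into 1 loop(s):
  loop 1: 10 segments, perimeter = 5.2453
Total perimeter = 5.245

loops=1 perimeter=5.245


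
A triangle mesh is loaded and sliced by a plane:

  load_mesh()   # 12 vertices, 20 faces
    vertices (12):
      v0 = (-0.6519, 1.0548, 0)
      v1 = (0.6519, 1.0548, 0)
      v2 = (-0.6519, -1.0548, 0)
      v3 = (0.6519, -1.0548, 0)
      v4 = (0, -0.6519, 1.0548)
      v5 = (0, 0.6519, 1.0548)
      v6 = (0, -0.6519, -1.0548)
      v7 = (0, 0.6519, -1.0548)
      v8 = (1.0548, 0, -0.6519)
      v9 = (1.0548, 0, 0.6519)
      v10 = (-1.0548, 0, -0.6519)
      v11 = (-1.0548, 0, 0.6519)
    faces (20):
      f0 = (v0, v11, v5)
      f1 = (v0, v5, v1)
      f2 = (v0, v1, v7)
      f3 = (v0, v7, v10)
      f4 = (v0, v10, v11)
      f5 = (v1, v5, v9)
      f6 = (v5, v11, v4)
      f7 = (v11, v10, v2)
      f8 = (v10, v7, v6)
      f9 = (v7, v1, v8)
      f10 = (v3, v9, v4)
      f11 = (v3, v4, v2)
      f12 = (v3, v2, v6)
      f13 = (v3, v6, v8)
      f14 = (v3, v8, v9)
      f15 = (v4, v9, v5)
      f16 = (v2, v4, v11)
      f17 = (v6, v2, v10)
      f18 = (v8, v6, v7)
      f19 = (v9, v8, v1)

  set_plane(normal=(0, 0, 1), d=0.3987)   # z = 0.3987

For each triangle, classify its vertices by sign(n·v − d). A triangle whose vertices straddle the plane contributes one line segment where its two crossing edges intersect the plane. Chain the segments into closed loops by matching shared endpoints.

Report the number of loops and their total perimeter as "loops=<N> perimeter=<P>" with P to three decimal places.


loops=1 perimeter=6.164

Straddling triangles (10 of 20):
  (v0,v11,v5) [-++] → (-0.898312, 0.409688, 0.3987)–(-0.405491, 0.902509, 0.3987)  len=0.6970
  (v0,v5,v1) [-+-] → (-0.405491, 0.902509, 0.3987)–(0.405491, 0.902509, 0.3987)  len=0.8110
  (v0,v10,v11) [--+] → (-1.0548, 0, 0.3987)–(-0.898312, 0.409688, 0.3987)  len=0.4386
  (v1,v5,v9) [-++] → (0.405491, 0.902509, 0.3987)–(0.898312, 0.409688, 0.3987)  len=0.6970
  (v11,v10,v2) [+--] → (-1.0548, 0, 0.3987)–(-0.898312, -0.409688, 0.3987)  len=0.4386
  (v3,v9,v4) [-++] → (0.898312, -0.409688, 0.3987)–(0.405491, -0.902509, 0.3987)  len=0.6970
  (v3,v4,v2) [-+-] → (0.405491, -0.902509, 0.3987)–(-0.405491, -0.902509, 0.3987)  len=0.8110
  (v3,v8,v9) [--+] → (1.0548, 0, 0.3987)–(0.898312, -0.409688, 0.3987)  len=0.4386
  (v2,v4,v11) [-++] → (-0.405491, -0.902509, 0.3987)–(-0.898312, -0.409688, 0.3987)  len=0.6970
  (v9,v8,v1) [+--] → (1.0548, 0, 0.3987)–(0.898312, 0.409688, 0.3987)  len=0.4386

Chained into 1 loop(s):
  loop 1: 10 segments, perimeter = 6.1640
Total perimeter = 6.164


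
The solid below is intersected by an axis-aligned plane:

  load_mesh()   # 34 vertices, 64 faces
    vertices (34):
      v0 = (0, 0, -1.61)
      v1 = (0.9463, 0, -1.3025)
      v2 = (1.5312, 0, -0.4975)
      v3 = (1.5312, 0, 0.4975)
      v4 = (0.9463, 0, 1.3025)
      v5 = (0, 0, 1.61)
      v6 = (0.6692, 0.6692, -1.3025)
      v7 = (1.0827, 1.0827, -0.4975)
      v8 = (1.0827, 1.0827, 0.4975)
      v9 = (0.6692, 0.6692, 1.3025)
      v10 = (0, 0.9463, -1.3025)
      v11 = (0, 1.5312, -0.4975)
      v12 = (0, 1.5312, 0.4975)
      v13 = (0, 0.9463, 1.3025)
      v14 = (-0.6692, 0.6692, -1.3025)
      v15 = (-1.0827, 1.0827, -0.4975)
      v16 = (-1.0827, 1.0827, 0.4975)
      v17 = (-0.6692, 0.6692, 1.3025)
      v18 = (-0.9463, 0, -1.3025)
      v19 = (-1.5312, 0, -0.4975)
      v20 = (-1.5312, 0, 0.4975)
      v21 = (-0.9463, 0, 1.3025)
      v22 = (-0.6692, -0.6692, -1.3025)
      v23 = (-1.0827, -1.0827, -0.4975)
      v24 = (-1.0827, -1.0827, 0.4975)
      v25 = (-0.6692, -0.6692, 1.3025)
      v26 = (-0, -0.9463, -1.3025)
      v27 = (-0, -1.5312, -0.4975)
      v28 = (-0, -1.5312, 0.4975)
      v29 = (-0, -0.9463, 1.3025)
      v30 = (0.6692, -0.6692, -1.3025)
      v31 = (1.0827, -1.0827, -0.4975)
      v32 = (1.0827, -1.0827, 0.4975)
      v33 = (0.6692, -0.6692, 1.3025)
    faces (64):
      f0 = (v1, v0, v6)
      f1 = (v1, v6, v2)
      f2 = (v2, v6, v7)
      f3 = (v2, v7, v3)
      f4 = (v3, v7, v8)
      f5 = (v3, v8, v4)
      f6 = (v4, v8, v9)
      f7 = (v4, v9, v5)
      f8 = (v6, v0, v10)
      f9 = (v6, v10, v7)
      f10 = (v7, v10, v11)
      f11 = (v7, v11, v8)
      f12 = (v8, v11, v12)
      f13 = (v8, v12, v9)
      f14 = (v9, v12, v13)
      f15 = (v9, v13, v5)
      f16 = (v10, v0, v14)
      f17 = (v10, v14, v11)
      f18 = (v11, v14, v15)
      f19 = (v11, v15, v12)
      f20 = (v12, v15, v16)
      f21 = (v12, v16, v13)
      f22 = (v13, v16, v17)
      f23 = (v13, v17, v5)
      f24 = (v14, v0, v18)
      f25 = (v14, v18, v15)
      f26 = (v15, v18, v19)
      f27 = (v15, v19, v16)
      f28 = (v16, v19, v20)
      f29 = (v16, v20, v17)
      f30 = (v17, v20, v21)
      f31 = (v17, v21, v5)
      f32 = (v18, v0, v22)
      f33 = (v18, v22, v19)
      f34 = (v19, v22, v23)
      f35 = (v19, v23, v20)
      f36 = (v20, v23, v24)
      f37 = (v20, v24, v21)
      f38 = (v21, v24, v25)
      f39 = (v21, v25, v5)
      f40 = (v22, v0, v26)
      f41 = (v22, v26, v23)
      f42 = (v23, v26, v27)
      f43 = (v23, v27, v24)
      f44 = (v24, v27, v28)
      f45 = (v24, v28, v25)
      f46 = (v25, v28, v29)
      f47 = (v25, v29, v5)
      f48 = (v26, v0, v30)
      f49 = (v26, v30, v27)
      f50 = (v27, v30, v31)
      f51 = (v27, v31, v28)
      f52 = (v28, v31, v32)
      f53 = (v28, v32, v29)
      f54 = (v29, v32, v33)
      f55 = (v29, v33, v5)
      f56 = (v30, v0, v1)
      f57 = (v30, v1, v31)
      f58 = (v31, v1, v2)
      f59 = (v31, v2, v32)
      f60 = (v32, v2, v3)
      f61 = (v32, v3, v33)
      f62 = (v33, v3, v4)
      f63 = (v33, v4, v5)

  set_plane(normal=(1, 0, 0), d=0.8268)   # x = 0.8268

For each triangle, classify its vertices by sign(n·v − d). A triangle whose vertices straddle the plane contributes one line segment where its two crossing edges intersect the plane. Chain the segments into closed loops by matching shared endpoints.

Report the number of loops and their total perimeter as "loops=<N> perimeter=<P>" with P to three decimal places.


Straddling triangles (20 of 64):
  (v1,v0,v6) [+--] → (0.8268, 0, -1.34133)–(0.8268, 0.288594, -1.3025)  len=0.2912
  (v1,v6,v2) [+-+] → (0.8268, 0.288594, -1.3025)–(0.8268, 0.54685, -1.15532)  len=0.2973
  (v2,v6,v7) [+-+] → (0.8268, 0.54685, -1.15532)–(0.8268, 0.8268, -0.995685)  len=0.3223
  (v4,v8,v9) [++-] → (0.8268, 0.8268, 0.995685)–(0.8268, 0.288594, 1.3025)  len=0.6195
  (v4,v9,v5) [+--] → (0.8268, 0.288594, 1.3025)–(0.8268, 0, 1.34133)  len=0.2912
  (v6,v10,v7) [--+] → (0.8268, 1.05046, -0.687765)–(0.8268, 0.8268, -0.995685)  len=0.3806
  (v7,v10,v11) [+--] → (0.8268, 1.05046, -0.687765)–(0.8268, 1.1887, -0.4975)  len=0.2352
  (v7,v11,v8) [+-+] → (0.8268, 1.1887, -0.4975)–(0.8268, 1.1887, 0.262328)  len=0.7598
  (v8,v11,v12) [+--] → (0.8268, 1.1887, 0.262328)–(0.8268, 1.1887, 0.4975)  len=0.2352
  (v8,v12,v9) [+--] → (0.8268, 1.1887, 0.4975)–(0.8268, 0.8268, 0.995685)  len=0.6158
  (v27,v30,v31) [--+] → (0.8268, -0.8268, -0.995685)–(0.8268, -1.1887, -0.4975)  len=0.6158
  (v27,v31,v28) [-+-] → (0.8268, -1.1887, -0.4975)–(0.8268, -1.1887, -0.262328)  len=0.2352
  (v28,v31,v32) [-++] → (0.8268, -1.1887, -0.262328)–(0.8268, -1.1887, 0.4975)  len=0.7598
  (v28,v32,v29) [-+-] → (0.8268, -1.1887, 0.4975)–(0.8268, -1.05046, 0.687765)  len=0.2352
  (v29,v32,v33) [-+-] → (0.8268, -1.05046, 0.687765)–(0.8268, -0.8268, 0.995685)  len=0.3806
  (v30,v0,v1) [--+] → (0.8268, 0, -1.34133)–(0.8268, -0.288594, -1.3025)  len=0.2912
  (v30,v1,v31) [-++] → (0.8268, -0.288594, -1.3025)–(0.8268, -0.8268, -0.995685)  len=0.6195
  (v32,v3,v33) [++-] → (0.8268, -0.54685, 1.15532)–(0.8268, -0.8268, 0.995685)  len=0.3223
  (v33,v3,v4) [-++] → (0.8268, -0.54685, 1.15532)–(0.8268, -0.288594, 1.3025)  len=0.2973
  (v33,v4,v5) [-+-] → (0.8268, -0.288594, 1.3025)–(0.8268, 0, 1.34133)  len=0.2912

Chained into 1 loop(s):
  loop 1: 20 segments, perimeter = 8.0959
Total perimeter = 8.096

loops=1 perimeter=8.096


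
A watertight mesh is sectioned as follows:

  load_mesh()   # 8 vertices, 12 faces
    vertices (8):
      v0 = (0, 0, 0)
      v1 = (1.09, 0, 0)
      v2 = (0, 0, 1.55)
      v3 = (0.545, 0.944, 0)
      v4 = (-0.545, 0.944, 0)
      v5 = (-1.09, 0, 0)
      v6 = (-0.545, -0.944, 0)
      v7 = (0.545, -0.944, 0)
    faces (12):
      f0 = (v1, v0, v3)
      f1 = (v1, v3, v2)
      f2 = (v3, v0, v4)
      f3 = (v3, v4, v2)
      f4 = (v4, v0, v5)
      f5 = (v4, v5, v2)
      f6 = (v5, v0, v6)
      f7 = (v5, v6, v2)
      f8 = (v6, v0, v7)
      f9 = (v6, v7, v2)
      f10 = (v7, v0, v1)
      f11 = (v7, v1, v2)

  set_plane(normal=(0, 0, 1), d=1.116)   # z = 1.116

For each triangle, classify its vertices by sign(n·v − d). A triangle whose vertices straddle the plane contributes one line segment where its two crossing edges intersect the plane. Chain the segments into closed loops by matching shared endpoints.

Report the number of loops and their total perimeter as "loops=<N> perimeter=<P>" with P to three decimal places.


Straddling triangles (6 of 12):
  (v1,v3,v2) [--+] → (0.1526, 0.26432, 1.116)–(0.3052, 0, 1.116)  len=0.3052
  (v3,v4,v2) [--+] → (-0.1526, 0.26432, 1.116)–(0.1526, 0.26432, 1.116)  len=0.3052
  (v4,v5,v2) [--+] → (-0.3052, 0, 1.116)–(-0.1526, 0.26432, 1.116)  len=0.3052
  (v5,v6,v2) [--+] → (-0.1526, -0.26432, 1.116)–(-0.3052, 0, 1.116)  len=0.3052
  (v6,v7,v2) [--+] → (0.1526, -0.26432, 1.116)–(-0.1526, -0.26432, 1.116)  len=0.3052
  (v7,v1,v2) [--+] → (0.3052, 0, 1.116)–(0.1526, -0.26432, 1.116)  len=0.3052

Chained into 1 loop(s):
  loop 1: 6 segments, perimeter = 1.8312
Total perimeter = 1.831

loops=1 perimeter=1.831


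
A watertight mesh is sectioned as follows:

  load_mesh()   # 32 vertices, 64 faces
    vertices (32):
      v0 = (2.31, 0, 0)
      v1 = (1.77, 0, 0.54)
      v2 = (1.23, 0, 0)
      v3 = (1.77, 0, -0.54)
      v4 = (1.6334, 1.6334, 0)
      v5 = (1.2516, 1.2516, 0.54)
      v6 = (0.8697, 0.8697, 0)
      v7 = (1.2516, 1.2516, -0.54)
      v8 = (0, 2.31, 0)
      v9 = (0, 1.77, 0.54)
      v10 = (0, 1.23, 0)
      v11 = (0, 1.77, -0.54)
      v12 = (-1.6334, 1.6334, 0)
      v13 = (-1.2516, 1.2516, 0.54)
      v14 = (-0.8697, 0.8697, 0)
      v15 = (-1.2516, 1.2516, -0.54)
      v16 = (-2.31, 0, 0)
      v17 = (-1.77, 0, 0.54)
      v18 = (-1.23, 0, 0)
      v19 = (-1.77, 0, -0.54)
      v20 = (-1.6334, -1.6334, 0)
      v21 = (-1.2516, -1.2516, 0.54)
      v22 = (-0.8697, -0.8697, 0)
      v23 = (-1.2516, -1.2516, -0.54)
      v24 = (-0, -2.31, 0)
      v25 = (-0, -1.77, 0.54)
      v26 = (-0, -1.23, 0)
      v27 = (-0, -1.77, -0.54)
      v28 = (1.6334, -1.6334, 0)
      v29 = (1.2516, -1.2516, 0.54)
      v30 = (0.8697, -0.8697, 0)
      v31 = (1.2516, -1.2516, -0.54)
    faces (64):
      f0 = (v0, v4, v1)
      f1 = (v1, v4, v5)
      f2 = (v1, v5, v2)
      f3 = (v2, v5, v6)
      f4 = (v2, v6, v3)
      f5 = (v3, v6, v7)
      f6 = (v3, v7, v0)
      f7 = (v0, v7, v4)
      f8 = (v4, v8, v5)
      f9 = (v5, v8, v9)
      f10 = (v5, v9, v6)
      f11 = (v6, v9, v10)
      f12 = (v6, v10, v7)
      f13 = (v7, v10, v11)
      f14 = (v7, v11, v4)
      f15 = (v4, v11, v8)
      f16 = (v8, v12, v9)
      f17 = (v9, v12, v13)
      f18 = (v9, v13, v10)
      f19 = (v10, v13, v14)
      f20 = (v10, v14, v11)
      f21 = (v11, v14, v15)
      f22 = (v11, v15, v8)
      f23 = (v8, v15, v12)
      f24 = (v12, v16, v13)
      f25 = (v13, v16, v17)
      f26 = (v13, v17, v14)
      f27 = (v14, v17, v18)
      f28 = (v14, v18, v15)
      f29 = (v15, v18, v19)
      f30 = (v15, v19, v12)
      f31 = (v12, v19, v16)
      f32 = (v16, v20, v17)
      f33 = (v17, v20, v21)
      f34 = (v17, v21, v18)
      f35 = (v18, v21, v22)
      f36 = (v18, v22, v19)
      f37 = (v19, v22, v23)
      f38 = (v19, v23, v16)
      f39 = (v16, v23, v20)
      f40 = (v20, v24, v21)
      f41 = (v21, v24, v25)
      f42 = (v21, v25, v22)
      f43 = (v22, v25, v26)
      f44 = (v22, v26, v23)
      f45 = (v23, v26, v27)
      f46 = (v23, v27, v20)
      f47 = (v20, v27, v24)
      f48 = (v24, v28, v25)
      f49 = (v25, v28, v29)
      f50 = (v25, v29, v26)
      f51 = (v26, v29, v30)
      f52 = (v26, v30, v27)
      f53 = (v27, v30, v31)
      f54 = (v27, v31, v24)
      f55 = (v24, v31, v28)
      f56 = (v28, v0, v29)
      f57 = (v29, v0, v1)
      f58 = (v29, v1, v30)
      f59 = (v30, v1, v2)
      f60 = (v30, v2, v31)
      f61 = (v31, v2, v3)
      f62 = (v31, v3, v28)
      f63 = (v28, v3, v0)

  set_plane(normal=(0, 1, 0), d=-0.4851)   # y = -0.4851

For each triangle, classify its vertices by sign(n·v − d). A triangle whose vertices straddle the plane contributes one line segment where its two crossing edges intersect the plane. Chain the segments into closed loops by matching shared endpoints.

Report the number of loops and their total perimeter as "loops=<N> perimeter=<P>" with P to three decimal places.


Straddling triangles (16 of 64):
  (v16,v20,v17) [+-+] → (-2.10906, -0.4851, 0)–(-1.72943, -0.4851, 0.379627)  len=0.5369
  (v17,v20,v21) [+--] → (-1.72943, -0.4851, 0.379627)–(-1.56908, -0.4851, 0.54)  len=0.2268
  (v17,v21,v18) [+-+] → (-1.56908, -0.4851, 0.54)–(-1.23837, -0.4851, 0.209295)  len=0.4677
  (v18,v21,v22) [+--] → (-1.23837, -0.4851, 0.209295)–(-1.02903, -0.4851, 0)  len=0.2960
  (v18,v22,v19) [+-+] → (-1.02903, -0.4851, 0)–(-1.26783, -0.4851, -0.2388)  len=0.3377
  (v19,v22,v23) [+--] → (-1.26783, -0.4851, -0.2388)–(-1.56908, -0.4851, -0.54)  len=0.4260
  (v19,v23,v16) [+-+] → (-1.56908, -0.4851, -0.54)–(-1.89978, -0.4851, -0.209295)  len=0.4677
  (v16,v23,v20) [+--] → (-1.89978, -0.4851, -0.209295)–(-2.10906, -0.4851, 0)  len=0.2960
  (v28,v0,v29) [-+-] → (2.10906, -0.4851, 0)–(1.89978, -0.4851, 0.209295)  len=0.2960
  (v29,v0,v1) [-++] → (1.89978, -0.4851, 0.209295)–(1.56908, -0.4851, 0.54)  len=0.4677
  (v29,v1,v30) [-+-] → (1.56908, -0.4851, 0.54)–(1.26783, -0.4851, 0.2388)  len=0.4260
  (v30,v1,v2) [-++] → (1.26783, -0.4851, 0.2388)–(1.02903, -0.4851, 0)  len=0.3377
  (v30,v2,v31) [-+-] → (1.02903, -0.4851, 0)–(1.23837, -0.4851, -0.209295)  len=0.2960
  (v31,v2,v3) [-++] → (1.23837, -0.4851, -0.209295)–(1.56908, -0.4851, -0.54)  len=0.4677
  (v31,v3,v28) [-+-] → (1.56908, -0.4851, -0.54)–(1.72943, -0.4851, -0.379627)  len=0.2268
  (v28,v3,v0) [-++] → (1.72943, -0.4851, -0.379627)–(2.10906, -0.4851, 0)  len=0.5369

Chained into 2 loop(s):
  loop 1: 8 segments, perimeter = 3.0547
  loop 2: 8 segments, perimeter = 3.0547
Total perimeter = 6.109

loops=2 perimeter=6.109


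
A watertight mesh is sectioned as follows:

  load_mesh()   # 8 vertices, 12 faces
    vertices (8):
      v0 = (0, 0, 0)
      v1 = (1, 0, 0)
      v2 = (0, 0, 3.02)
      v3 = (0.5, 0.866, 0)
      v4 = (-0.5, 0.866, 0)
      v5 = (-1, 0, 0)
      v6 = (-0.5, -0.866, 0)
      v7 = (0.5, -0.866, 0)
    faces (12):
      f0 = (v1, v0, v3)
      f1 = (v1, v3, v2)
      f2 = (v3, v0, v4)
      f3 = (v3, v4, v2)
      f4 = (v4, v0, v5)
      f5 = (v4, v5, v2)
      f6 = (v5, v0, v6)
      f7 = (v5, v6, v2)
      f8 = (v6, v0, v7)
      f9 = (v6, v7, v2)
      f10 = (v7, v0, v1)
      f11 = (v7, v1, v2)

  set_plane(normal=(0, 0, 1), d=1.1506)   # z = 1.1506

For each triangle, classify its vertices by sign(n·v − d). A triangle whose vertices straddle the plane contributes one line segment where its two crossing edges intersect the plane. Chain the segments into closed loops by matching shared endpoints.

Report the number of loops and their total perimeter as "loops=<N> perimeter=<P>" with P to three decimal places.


loops=1 perimeter=3.714

Straddling triangles (6 of 12):
  (v1,v3,v2) [--+] → (0.309503, 0.53606, 1.1506)–(0.619007, 0, 1.1506)  len=0.6190
  (v3,v4,v2) [--+] → (-0.309503, 0.53606, 1.1506)–(0.309503, 0.53606, 1.1506)  len=0.6190
  (v4,v5,v2) [--+] → (-0.619007, 0, 1.1506)–(-0.309503, 0.53606, 1.1506)  len=0.6190
  (v5,v6,v2) [--+] → (-0.309503, -0.53606, 1.1506)–(-0.619007, 0, 1.1506)  len=0.6190
  (v6,v7,v2) [--+] → (0.309503, -0.53606, 1.1506)–(-0.309503, -0.53606, 1.1506)  len=0.6190
  (v7,v1,v2) [--+] → (0.619007, 0, 1.1506)–(0.309503, -0.53606, 1.1506)  len=0.6190

Chained into 1 loop(s):
  loop 1: 6 segments, perimeter = 3.7140
Total perimeter = 3.714


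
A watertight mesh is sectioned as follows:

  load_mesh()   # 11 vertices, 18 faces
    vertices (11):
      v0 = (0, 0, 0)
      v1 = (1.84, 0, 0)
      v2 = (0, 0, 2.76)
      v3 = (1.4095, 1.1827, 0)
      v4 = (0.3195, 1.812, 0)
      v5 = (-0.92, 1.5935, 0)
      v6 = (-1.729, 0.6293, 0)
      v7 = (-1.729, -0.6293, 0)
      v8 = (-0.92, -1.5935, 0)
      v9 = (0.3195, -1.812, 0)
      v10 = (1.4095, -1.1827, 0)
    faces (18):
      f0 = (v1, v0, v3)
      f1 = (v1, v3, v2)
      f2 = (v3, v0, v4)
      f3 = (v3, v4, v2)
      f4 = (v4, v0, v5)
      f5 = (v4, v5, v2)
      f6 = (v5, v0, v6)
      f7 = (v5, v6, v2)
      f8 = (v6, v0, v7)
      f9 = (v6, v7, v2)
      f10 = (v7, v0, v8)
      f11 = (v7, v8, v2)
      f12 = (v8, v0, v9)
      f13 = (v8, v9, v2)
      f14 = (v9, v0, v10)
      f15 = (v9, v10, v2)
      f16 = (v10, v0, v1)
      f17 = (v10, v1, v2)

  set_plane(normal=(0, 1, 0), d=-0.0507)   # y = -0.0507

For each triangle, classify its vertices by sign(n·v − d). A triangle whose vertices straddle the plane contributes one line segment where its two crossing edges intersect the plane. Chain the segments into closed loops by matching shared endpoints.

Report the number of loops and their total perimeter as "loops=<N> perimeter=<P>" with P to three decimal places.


Straddling triangles (10 of 18):
  (v6,v0,v7) [++-] → (-0.139298, -0.0507, 0)–(-1.729, -0.0507, 0)  len=1.5897
  (v6,v7,v2) [+-+] → (-1.729, -0.0507, 0)–(-0.139298, -0.0507, 2.53764)  len=2.9945
  (v7,v0,v8) [-+-] → (-0.139298, -0.0507, 0)–(-0.0292714, -0.0507, 0)  len=0.1100
  (v7,v8,v2) [--+] → (-0.0292714, -0.0507, 2.67219)–(-0.139298, -0.0507, 2.53764)  len=0.1738
  (v8,v0,v9) [-+-] → (-0.0292714, -0.0507, 0)–(0.00893965, -0.0507, 0)  len=0.0382
  (v8,v9,v2) [--+] → (0.00893965, -0.0507, 2.68277)–(-0.0292714, -0.0507, 2.67219)  len=0.0397
  (v9,v0,v10) [-+-] → (0.00893965, -0.0507, 0)–(0.0604225, -0.0507, 0)  len=0.0515
  (v9,v10,v2) [--+] → (0.0604225, -0.0507, 2.64168)–(0.00893965, -0.0507, 2.68277)  len=0.0659
  (v10,v0,v1) [-++] → (0.0604225, -0.0507, 0)–(1.82155, -0.0507, 0)  len=1.7611
  (v10,v1,v2) [-++] → (1.82155, -0.0507, 0)–(0.0604225, -0.0507, 2.64168)  len=3.1749

Chained into 1 loop(s):
  loop 1: 10 segments, perimeter = 9.9992
Total perimeter = 9.999

loops=1 perimeter=9.999
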